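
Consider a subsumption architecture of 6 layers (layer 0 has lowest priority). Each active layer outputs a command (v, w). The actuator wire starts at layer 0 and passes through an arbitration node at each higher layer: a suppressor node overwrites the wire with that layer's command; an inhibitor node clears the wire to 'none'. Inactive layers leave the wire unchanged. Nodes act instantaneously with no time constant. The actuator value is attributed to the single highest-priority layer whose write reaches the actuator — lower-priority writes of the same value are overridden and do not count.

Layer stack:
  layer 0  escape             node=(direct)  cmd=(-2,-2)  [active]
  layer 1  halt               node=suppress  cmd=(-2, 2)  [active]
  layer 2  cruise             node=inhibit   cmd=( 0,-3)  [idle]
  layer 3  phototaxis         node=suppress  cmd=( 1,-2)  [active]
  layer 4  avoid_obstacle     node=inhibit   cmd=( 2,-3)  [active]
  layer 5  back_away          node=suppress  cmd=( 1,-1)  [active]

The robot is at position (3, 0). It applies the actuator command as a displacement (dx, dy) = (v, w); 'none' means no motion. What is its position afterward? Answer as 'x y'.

L0 escape: active, feeds wire = (-2, -2)
L1 halt: active, suppressor → wire = (-2, 2)
L2 cruise: idle → wire stays (-2, 2)
L3 phototaxis: active, suppressor → wire = (1, -2)
L4 avoid_obstacle: active, inhibitor → wire = none
L5 back_away: active, suppressor → wire = (1, -1)
actuator = (1, -1)
position: (3, 0) + (1, -1) = (4, -1)

4 -1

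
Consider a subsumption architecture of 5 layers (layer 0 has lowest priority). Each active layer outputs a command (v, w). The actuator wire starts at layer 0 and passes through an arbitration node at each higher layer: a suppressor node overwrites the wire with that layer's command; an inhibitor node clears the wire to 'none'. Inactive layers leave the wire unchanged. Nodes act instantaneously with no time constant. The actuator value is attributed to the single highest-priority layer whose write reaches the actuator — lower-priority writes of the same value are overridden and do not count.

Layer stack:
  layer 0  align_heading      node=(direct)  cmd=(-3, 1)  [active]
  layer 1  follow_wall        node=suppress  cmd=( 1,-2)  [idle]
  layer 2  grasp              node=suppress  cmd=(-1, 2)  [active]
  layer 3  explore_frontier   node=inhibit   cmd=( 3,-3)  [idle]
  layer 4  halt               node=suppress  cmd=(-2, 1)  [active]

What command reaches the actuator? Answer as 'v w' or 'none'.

[0] align_heading on; wire := (-3, 1)
[1] follow_wall off; pass (-3, 1)
[2] grasp on (suppress); wire := (-1, 2)
[3] explore_frontier off; pass (-1, 2)
[4] halt on (suppress); wire := (-2, 1)
output (-2, 1)

-2 1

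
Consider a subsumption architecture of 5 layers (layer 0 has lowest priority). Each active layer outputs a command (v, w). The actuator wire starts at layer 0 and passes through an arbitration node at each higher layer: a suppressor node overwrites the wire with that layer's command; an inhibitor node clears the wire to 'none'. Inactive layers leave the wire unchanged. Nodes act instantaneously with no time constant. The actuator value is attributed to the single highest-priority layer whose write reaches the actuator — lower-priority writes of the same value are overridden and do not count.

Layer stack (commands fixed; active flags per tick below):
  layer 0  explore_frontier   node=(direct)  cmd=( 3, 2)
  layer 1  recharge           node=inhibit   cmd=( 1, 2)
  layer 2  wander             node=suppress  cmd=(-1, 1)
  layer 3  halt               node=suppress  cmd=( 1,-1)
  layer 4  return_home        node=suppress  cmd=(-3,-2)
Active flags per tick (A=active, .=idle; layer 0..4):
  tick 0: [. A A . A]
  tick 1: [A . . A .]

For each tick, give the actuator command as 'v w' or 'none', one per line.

tick 0:
  L0 explore_frontier: idle → wire = none
  L1 recharge: active, inhibitor → wire = none
  L2 wander: active, suppressor → wire = (-1, 1)
  L3 halt: idle → wire stays (-1, 1)
  L4 return_home: active, suppressor → wire = (-3, -2)
  actuator = (-3, -2)
tick 1:
  L0 explore_frontier: active, feeds wire = (3, 2)
  L1 recharge: idle → wire stays (3, 2)
  L2 wander: idle → wire stays (3, 2)
  L3 halt: active, suppressor → wire = (1, -1)
  L4 return_home: idle → wire stays (1, -1)
  actuator = (1, -1)

-3 -2
1 -1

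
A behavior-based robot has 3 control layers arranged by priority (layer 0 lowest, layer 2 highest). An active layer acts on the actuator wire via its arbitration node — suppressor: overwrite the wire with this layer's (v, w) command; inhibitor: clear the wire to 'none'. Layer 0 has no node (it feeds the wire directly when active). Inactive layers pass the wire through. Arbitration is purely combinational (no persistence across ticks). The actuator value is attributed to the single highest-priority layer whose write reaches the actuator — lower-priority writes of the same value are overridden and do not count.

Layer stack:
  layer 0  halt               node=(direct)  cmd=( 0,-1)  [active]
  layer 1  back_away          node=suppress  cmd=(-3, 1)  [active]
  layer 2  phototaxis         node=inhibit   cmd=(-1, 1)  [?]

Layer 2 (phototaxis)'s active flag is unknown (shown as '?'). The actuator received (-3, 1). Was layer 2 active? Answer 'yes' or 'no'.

no

If layer 2 is active=yes:
  actuator would be none
If layer 2 is active=no:
  actuator would be (-3, 1)
Observed (-3, 1), so layer 2 was idle.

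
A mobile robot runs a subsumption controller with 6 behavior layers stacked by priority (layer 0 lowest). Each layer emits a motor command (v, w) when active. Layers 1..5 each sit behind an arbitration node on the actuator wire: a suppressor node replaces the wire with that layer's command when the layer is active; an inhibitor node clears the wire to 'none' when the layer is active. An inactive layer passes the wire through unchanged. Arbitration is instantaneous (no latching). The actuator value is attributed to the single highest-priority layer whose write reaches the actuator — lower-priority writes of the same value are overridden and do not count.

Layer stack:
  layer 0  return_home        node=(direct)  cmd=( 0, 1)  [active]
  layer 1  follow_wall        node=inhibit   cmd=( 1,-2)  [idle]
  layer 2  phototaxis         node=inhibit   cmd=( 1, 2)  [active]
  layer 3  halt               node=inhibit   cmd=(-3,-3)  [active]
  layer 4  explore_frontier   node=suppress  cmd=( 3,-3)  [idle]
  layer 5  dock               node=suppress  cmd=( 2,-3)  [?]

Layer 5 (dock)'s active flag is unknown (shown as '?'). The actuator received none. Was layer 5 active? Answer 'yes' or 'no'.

If layer 5 is active=yes:
  actuator would be (2, -3)
If layer 5 is active=no:
  actuator would be none
Observed none, so layer 5 was idle.

no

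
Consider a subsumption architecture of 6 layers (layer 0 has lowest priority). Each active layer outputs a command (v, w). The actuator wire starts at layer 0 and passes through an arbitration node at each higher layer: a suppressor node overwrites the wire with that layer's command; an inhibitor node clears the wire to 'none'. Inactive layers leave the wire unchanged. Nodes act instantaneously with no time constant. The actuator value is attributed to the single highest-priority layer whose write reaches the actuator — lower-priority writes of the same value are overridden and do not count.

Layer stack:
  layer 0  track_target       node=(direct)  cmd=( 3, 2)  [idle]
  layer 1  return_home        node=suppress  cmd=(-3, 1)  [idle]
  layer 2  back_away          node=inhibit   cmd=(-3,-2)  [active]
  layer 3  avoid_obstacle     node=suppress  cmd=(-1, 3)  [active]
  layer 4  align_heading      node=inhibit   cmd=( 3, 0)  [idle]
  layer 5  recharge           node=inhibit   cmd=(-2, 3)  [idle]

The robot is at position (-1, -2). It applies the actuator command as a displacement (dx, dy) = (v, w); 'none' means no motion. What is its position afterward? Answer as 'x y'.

L0 track_target: idle → wire = none
L1 return_home: idle → wire stays none
L2 back_away: active, inhibitor → wire = none
L3 avoid_obstacle: active, suppressor → wire = (-1, 3)
L4 align_heading: idle → wire stays (-1, 3)
L5 recharge: idle → wire stays (-1, 3)
actuator = (-1, 3)
position: (-1, -2) + (-1, 3) = (-2, 1)

-2 1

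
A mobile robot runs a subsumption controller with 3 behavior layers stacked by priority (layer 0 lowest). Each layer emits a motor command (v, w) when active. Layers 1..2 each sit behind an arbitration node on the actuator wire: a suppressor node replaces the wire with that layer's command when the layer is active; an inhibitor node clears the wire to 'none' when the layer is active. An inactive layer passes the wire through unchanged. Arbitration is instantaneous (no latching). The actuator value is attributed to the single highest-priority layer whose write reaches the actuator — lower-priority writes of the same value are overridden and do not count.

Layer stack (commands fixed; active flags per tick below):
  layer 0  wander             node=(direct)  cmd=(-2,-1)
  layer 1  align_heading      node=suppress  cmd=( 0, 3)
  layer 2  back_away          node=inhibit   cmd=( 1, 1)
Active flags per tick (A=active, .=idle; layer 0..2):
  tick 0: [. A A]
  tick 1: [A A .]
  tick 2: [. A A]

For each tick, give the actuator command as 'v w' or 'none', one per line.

tick 0:
  [0] wander off; wire := none
  [1] align_heading on (suppress); wire := (0, 3)
  [2] back_away on (inhibit); wire := none
  output none
tick 1:
  [0] wander on; wire := (-2, -1)
  [1] align_heading on (suppress); wire := (0, 3)
  [2] back_away off; pass (0, 3)
  output (0, 3)
tick 2:
  [0] wander off; wire := none
  [1] align_heading on (suppress); wire := (0, 3)
  [2] back_away on (inhibit); wire := none
  output none

none
0 3
none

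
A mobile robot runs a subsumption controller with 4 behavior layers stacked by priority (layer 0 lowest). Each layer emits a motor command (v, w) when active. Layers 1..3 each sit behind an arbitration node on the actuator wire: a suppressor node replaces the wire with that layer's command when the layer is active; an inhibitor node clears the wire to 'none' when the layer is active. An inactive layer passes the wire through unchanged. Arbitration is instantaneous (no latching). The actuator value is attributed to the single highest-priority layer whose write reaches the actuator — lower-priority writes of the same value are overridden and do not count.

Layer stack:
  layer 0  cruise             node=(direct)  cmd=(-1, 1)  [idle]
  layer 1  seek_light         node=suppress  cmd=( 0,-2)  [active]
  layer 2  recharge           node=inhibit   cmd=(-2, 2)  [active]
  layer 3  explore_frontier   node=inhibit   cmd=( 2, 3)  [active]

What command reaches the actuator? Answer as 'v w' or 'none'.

none

layer 0 (cruise) idle — none
layer 1 (seek_light) active — suppresses: (0, -2)
layer 2 (recharge) active — inhibits: none
layer 3 (explore_frontier) active — inhibits: none
→ actuator none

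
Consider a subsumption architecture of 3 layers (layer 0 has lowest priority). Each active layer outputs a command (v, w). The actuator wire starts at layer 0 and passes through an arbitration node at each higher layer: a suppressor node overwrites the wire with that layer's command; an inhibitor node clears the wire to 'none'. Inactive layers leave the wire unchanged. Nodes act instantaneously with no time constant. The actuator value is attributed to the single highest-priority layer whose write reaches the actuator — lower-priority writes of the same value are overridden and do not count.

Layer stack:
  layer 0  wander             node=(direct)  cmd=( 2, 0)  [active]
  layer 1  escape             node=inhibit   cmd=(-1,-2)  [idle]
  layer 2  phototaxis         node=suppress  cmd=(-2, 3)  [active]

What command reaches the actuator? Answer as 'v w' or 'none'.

-2 3

layer 0 (wander) active — direct: (2, 0)
layer 1 (escape) idle — unchanged: (2, 0)
layer 2 (phototaxis) active — suppresses: (-2, 3)
→ actuator (-2, 3)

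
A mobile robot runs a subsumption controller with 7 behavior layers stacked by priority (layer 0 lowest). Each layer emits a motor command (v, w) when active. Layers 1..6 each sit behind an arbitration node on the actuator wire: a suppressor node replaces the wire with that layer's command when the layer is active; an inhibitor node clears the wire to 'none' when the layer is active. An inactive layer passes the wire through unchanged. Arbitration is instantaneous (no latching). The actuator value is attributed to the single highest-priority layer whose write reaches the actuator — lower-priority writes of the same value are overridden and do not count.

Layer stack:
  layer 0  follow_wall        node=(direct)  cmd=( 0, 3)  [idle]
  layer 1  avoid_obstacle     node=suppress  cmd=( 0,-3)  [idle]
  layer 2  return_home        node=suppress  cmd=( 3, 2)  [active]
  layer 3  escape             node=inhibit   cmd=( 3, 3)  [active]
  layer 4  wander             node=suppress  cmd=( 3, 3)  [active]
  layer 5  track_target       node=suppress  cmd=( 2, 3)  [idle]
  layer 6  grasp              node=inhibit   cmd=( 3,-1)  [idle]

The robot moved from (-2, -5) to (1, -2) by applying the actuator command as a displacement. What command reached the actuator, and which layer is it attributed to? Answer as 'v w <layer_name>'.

displacement = (1, -2) − (-2, -5) = (3, 3)
layer 0 (follow_wall) idle — none
layer 1 (avoid_obstacle) idle — unchanged: none
layer 2 (return_home) active — suppresses: (3, 2)
layer 3 (escape) active — inhibits: none
layer 4 (wander) active — suppresses: (3, 3)
layer 5 (track_target) idle — unchanged: (3, 3)
layer 6 (grasp) idle — unchanged: (3, 3)
→ actuator (3, 3) — from layer 4 (wander)

3 3 wander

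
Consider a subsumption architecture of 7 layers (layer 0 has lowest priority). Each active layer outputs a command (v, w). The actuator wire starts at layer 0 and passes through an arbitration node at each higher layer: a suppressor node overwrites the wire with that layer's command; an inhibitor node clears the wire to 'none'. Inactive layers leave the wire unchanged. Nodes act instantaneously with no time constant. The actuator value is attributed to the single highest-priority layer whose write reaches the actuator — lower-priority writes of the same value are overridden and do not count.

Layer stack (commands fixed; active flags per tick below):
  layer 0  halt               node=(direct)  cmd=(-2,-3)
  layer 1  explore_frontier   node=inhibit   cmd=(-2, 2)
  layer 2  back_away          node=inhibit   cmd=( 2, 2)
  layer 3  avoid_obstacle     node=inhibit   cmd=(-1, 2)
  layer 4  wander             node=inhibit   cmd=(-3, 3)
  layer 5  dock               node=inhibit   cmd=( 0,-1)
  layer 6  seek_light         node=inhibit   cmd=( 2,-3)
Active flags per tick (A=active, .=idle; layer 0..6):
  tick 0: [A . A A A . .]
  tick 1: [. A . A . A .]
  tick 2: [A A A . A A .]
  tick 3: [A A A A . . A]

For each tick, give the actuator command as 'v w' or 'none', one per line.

none
none
none
none

tick 0:
  L0 halt: active, feeds wire = (-2, -3)
  L1 explore_frontier: idle → wire stays (-2, -3)
  L2 back_away: active, inhibitor → wire = none
  L3 avoid_obstacle: active, inhibitor → wire = none
  L4 wander: active, inhibitor → wire = none
  L5 dock: idle → wire stays none
  L6 seek_light: idle → wire stays none
  actuator = none
tick 1:
  L0 halt: idle → wire = none
  L1 explore_frontier: active, inhibitor → wire = none
  L2 back_away: idle → wire stays none
  L3 avoid_obstacle: active, inhibitor → wire = none
  L4 wander: idle → wire stays none
  L5 dock: active, inhibitor → wire = none
  L6 seek_light: idle → wire stays none
  actuator = none
tick 2:
  L0 halt: active, feeds wire = (-2, -3)
  L1 explore_frontier: active, inhibitor → wire = none
  L2 back_away: active, inhibitor → wire = none
  L3 avoid_obstacle: idle → wire stays none
  L4 wander: active, inhibitor → wire = none
  L5 dock: active, inhibitor → wire = none
  L6 seek_light: idle → wire stays none
  actuator = none
tick 3:
  L0 halt: active, feeds wire = (-2, -3)
  L1 explore_frontier: active, inhibitor → wire = none
  L2 back_away: active, inhibitor → wire = none
  L3 avoid_obstacle: active, inhibitor → wire = none
  L4 wander: idle → wire stays none
  L5 dock: idle → wire stays none
  L6 seek_light: active, inhibitor → wire = none
  actuator = none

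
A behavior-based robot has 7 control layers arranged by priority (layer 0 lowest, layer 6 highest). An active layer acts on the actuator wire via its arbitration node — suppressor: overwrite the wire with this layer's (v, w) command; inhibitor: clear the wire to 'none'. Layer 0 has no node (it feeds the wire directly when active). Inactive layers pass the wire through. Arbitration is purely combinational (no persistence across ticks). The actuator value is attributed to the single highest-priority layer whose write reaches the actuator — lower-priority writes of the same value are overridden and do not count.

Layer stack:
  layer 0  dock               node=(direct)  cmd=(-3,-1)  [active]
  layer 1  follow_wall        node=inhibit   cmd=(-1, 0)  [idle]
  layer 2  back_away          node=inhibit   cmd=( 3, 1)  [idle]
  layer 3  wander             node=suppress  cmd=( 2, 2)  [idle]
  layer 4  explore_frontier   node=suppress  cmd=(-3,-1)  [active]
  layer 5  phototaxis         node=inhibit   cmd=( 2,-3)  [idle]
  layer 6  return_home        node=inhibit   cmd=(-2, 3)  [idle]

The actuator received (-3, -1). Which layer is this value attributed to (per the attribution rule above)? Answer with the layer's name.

layer 0 (dock) active — direct: (-3, -1)
layer 1 (follow_wall) idle — unchanged: (-3, -1)
layer 2 (back_away) idle — unchanged: (-3, -1)
layer 3 (wander) idle — unchanged: (-3, -1)
layer 4 (explore_frontier) active — suppresses: (-3, -1)
layer 5 (phototaxis) idle — unchanged: (-3, -1)
layer 6 (return_home) idle — unchanged: (-3, -1)
→ actuator (-3, -1)
last writer: layer 4 = explore_frontier

explore_frontier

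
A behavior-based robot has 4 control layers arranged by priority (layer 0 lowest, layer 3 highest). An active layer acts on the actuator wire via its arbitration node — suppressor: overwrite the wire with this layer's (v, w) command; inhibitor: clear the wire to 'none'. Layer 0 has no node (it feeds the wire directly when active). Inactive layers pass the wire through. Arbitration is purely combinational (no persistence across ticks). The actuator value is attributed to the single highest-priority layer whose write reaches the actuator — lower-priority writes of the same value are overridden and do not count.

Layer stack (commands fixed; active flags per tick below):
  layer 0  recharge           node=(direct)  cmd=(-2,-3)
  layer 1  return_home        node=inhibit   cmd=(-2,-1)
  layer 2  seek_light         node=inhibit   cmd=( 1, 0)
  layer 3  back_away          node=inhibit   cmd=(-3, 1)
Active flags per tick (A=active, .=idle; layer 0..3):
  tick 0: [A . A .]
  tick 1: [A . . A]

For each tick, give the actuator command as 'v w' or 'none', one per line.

none
none

tick 0:
  [0] recharge on; wire := (-2, -3)
  [1] return_home off; pass (-2, -3)
  [2] seek_light on (inhibit); wire := none
  [3] back_away off; pass none
  output none
tick 1:
  [0] recharge on; wire := (-2, -3)
  [1] return_home off; pass (-2, -3)
  [2] seek_light off; pass (-2, -3)
  [3] back_away on (inhibit); wire := none
  output none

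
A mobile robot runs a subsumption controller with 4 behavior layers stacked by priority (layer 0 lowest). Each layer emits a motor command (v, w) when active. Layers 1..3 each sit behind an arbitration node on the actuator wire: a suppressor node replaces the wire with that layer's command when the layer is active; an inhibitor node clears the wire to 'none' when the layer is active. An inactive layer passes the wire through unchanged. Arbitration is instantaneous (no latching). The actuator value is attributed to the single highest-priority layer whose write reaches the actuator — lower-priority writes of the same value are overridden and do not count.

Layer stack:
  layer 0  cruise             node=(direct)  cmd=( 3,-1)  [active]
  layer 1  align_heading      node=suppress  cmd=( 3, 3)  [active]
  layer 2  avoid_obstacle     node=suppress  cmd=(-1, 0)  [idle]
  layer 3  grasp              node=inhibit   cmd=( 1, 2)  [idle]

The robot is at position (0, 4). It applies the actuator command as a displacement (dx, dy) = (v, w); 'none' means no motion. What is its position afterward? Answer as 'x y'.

layer 0 (cruise) active — direct: (3, -1)
layer 1 (align_heading) active — suppresses: (3, 3)
layer 2 (avoid_obstacle) idle — unchanged: (3, 3)
layer 3 (grasp) idle — unchanged: (3, 3)
→ actuator (3, 3)
position: (0, 4) + (3, 3) = (3, 7)

3 7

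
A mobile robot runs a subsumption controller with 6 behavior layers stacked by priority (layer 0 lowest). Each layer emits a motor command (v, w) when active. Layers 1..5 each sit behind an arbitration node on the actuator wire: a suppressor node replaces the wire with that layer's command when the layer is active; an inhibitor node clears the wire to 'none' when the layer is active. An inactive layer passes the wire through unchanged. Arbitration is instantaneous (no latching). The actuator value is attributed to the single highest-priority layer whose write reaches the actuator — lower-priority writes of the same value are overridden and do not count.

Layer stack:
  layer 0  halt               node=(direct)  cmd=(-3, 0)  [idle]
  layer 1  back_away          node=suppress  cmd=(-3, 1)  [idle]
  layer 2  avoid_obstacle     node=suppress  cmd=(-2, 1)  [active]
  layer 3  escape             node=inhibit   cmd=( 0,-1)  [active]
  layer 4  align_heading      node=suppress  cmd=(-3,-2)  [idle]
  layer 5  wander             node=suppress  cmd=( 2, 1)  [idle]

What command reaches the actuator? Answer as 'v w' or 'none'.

[0] halt off; wire := none
[1] back_away off; pass none
[2] avoid_obstacle on (suppress); wire := (-2, 1)
[3] escape on (inhibit); wire := none
[4] align_heading off; pass none
[5] wander off; pass none
output none

none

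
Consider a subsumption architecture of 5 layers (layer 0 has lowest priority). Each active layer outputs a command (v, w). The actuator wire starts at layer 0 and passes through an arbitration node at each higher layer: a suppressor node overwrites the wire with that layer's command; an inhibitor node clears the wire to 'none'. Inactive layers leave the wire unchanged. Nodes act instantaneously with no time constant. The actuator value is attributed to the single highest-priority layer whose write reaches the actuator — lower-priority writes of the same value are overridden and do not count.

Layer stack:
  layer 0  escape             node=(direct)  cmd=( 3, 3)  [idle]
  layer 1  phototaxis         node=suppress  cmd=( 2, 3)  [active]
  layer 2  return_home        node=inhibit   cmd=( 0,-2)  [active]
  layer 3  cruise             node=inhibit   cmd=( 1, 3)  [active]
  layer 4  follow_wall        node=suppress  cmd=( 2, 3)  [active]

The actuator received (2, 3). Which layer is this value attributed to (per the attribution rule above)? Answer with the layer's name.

follow_wall

layer 0 (escape) idle — none
layer 1 (phototaxis) active — suppresses: (2, 3)
layer 2 (return_home) active — inhibits: none
layer 3 (cruise) active — inhibits: none
layer 4 (follow_wall) active — suppresses: (2, 3)
→ actuator (2, 3)
last writer: layer 4 = follow_wall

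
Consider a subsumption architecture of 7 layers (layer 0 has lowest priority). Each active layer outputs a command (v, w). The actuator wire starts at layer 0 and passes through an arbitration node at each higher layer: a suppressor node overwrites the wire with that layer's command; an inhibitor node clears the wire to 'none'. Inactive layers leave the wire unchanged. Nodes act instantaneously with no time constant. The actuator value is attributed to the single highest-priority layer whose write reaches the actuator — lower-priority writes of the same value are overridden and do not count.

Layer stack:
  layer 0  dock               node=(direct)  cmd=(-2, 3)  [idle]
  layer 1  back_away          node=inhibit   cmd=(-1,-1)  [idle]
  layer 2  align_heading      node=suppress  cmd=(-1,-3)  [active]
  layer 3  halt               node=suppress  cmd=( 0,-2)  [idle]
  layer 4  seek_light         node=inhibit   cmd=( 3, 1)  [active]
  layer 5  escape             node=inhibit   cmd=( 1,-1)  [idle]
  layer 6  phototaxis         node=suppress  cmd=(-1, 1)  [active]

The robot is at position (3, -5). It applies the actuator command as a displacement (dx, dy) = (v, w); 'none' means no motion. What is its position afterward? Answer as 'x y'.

2 -4

layer 0 (dock) idle — none
layer 1 (back_away) idle — unchanged: none
layer 2 (align_heading) active — suppresses: (-1, -3)
layer 3 (halt) idle — unchanged: (-1, -3)
layer 4 (seek_light) active — inhibits: none
layer 5 (escape) idle — unchanged: none
layer 6 (phototaxis) active — suppresses: (-1, 1)
→ actuator (-1, 1)
position: (3, -5) + (-1, 1) = (2, -4)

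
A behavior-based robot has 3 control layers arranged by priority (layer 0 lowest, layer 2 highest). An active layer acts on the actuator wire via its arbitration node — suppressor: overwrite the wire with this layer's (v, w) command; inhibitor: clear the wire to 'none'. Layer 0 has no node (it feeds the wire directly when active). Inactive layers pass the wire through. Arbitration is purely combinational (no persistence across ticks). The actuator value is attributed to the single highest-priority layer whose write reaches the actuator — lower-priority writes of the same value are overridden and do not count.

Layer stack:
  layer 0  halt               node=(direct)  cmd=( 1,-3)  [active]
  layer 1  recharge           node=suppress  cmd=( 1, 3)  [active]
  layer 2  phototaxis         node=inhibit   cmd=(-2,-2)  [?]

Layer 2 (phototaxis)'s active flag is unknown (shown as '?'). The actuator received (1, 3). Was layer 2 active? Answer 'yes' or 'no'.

no

If layer 2 is active=yes:
  actuator would be none
If layer 2 is active=no:
  actuator would be (1, 3)
Observed (1, 3), so layer 2 was idle.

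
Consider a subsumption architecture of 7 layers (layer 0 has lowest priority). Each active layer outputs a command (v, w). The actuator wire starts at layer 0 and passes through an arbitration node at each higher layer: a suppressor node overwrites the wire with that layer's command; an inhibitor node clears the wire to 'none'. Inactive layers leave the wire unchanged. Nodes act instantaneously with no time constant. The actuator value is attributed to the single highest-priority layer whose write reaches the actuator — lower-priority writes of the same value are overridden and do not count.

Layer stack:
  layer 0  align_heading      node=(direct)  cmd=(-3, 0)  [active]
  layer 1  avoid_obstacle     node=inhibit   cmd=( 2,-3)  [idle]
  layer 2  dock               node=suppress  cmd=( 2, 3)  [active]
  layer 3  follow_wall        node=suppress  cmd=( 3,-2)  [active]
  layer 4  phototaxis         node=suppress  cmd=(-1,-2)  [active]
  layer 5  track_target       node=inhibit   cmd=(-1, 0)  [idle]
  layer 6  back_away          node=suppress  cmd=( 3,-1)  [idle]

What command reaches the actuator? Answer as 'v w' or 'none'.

L0 align_heading: active, feeds wire = (-3, 0)
L1 avoid_obstacle: idle → wire stays (-3, 0)
L2 dock: active, suppressor → wire = (2, 3)
L3 follow_wall: active, suppressor → wire = (3, -2)
L4 phototaxis: active, suppressor → wire = (-1, -2)
L5 track_target: idle → wire stays (-1, -2)
L6 back_away: idle → wire stays (-1, -2)
actuator = (-1, -2)

-1 -2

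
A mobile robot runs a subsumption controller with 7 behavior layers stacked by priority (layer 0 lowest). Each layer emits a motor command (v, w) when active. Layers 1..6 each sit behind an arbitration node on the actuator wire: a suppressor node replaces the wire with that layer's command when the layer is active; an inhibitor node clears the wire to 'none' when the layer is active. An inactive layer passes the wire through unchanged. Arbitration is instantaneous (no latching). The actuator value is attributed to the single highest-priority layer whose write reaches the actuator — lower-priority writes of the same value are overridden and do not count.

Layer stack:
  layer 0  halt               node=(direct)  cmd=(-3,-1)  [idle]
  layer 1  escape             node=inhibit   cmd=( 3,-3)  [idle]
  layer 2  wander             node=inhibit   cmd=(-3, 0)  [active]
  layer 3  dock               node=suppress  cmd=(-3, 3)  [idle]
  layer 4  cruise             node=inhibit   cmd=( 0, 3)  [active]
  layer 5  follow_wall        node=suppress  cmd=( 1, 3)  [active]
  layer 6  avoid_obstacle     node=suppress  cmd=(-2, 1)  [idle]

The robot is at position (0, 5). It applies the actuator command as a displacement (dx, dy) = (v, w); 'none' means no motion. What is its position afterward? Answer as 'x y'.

L0 halt: idle → wire = none
L1 escape: idle → wire stays none
L2 wander: active, inhibitor → wire = none
L3 dock: idle → wire stays none
L4 cruise: active, inhibitor → wire = none
L5 follow_wall: active, suppressor → wire = (1, 3)
L6 avoid_obstacle: idle → wire stays (1, 3)
actuator = (1, 3)
position: (0, 5) + (1, 3) = (1, 8)

1 8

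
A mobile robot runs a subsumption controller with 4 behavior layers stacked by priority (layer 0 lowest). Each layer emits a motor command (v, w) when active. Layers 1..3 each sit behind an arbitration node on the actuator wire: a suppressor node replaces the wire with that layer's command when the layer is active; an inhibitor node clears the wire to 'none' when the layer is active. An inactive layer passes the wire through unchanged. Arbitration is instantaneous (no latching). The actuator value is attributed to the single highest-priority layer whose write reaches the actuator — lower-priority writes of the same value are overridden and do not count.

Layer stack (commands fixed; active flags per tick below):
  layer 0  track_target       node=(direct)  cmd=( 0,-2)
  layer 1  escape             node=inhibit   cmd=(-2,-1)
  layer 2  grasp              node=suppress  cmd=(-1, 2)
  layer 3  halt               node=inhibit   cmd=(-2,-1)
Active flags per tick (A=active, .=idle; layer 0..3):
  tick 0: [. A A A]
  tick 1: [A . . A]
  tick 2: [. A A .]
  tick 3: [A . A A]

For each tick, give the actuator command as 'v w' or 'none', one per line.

none
none
-1 2
none

tick 0:
  L0 track_target: idle → wire = none
  L1 escape: active, inhibitor → wire = none
  L2 grasp: active, suppressor → wire = (-1, 2)
  L3 halt: active, inhibitor → wire = none
  actuator = none
tick 1:
  L0 track_target: active, feeds wire = (0, -2)
  L1 escape: idle → wire stays (0, -2)
  L2 grasp: idle → wire stays (0, -2)
  L3 halt: active, inhibitor → wire = none
  actuator = none
tick 2:
  L0 track_target: idle → wire = none
  L1 escape: active, inhibitor → wire = none
  L2 grasp: active, suppressor → wire = (-1, 2)
  L3 halt: idle → wire stays (-1, 2)
  actuator = (-1, 2)
tick 3:
  L0 track_target: active, feeds wire = (0, -2)
  L1 escape: idle → wire stays (0, -2)
  L2 grasp: active, suppressor → wire = (-1, 2)
  L3 halt: active, inhibitor → wire = none
  actuator = none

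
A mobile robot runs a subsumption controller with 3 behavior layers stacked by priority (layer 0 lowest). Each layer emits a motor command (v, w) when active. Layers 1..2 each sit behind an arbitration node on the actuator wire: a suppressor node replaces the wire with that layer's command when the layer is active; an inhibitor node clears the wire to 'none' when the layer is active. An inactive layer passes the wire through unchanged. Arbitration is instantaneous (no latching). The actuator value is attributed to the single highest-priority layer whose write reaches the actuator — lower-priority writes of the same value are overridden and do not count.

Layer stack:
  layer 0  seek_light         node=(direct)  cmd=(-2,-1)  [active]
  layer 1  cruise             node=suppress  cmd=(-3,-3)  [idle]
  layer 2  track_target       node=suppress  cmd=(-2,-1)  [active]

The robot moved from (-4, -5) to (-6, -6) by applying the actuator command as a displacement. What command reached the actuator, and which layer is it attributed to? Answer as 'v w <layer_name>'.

displacement = (-6, -6) − (-4, -5) = (-2, -1)
layer 0 (seek_light) active — direct: (-2, -1)
layer 1 (cruise) idle — unchanged: (-2, -1)
layer 2 (track_target) active — suppresses: (-2, -1)
→ actuator (-2, -1) — from layer 2 (track_target)

-2 -1 track_target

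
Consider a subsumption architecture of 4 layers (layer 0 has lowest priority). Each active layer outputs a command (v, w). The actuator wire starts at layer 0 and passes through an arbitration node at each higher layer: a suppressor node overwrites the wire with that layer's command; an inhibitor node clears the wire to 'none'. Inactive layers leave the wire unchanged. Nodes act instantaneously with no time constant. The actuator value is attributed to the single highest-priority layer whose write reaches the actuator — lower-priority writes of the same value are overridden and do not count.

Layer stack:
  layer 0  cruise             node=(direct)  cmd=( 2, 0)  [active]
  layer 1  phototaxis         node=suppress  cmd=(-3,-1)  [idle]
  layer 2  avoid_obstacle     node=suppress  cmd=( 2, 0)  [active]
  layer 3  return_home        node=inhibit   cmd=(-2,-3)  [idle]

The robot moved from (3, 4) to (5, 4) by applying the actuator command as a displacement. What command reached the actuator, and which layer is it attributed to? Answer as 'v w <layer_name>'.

displacement = (5, 4) − (3, 4) = (2, 0)
layer 0 (cruise) active — direct: (2, 0)
layer 1 (phototaxis) idle — unchanged: (2, 0)
layer 2 (avoid_obstacle) active — suppresses: (2, 0)
layer 3 (return_home) idle — unchanged: (2, 0)
→ actuator (2, 0) — from layer 2 (avoid_obstacle)

2 0 avoid_obstacle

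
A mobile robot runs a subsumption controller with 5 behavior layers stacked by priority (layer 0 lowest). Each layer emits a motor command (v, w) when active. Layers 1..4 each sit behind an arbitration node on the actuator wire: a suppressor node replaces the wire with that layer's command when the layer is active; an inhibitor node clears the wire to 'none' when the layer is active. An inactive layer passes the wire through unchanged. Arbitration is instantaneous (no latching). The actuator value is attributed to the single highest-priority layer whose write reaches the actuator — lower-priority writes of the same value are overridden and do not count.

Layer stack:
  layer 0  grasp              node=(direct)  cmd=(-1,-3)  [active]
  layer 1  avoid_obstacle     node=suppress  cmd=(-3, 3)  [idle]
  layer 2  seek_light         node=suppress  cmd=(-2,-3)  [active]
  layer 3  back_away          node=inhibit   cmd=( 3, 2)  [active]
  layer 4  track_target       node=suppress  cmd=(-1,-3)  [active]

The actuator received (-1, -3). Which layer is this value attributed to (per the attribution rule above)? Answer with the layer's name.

track_target

L0 grasp: active, feeds wire = (-1, -3)
L1 avoid_obstacle: idle → wire stays (-1, -3)
L2 seek_light: active, suppressor → wire = (-2, -3)
L3 back_away: active, inhibitor → wire = none
L4 track_target: active, suppressor → wire = (-1, -3)
actuator = (-1, -3)
last writer: layer 4 = track_target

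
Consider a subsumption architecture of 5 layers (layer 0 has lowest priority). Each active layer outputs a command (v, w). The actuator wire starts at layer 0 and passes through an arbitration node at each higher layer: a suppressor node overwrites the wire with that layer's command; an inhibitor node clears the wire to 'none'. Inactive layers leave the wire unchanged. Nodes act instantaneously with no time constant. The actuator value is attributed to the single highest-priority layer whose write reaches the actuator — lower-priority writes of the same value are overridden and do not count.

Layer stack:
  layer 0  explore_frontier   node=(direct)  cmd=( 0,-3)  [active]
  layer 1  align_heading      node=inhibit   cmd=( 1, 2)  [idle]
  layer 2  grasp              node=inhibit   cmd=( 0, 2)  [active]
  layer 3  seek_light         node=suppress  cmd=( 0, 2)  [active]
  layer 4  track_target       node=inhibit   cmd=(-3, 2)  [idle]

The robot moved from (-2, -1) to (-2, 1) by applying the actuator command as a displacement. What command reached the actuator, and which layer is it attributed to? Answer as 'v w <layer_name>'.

0 2 seek_light

displacement = (-2, 1) − (-2, -1) = (0, 2)
layer 0 (explore_frontier) active — direct: (0, -3)
layer 1 (align_heading) idle — unchanged: (0, -3)
layer 2 (grasp) active — inhibits: none
layer 3 (seek_light) active — suppresses: (0, 2)
layer 4 (track_target) idle — unchanged: (0, 2)
→ actuator (0, 2) — from layer 3 (seek_light)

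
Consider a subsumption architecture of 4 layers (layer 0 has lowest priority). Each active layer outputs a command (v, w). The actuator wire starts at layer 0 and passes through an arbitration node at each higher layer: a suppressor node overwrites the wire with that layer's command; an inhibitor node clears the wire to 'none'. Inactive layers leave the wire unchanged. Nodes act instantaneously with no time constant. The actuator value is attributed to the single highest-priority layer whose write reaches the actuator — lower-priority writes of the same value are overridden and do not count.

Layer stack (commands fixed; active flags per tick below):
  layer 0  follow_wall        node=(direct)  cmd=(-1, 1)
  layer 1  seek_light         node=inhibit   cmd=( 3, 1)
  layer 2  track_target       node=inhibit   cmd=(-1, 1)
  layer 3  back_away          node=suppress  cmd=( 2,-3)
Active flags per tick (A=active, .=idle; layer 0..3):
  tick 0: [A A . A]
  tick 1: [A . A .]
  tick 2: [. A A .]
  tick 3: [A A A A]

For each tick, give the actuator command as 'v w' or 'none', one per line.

tick 0:
  layer 0 (follow_wall) active — direct: (-1, 1)
  layer 1 (seek_light) active — inhibits: none
  layer 2 (track_target) idle — unchanged: none
  layer 3 (back_away) active — suppresses: (2, -3)
  → actuator (2, -3)
tick 1:
  layer 0 (follow_wall) active — direct: (-1, 1)
  layer 1 (seek_light) idle — unchanged: (-1, 1)
  layer 2 (track_target) active — inhibits: none
  layer 3 (back_away) idle — unchanged: none
  → actuator none
tick 2:
  layer 0 (follow_wall) idle — none
  layer 1 (seek_light) active — inhibits: none
  layer 2 (track_target) active — inhibits: none
  layer 3 (back_away) idle — unchanged: none
  → actuator none
tick 3:
  layer 0 (follow_wall) active — direct: (-1, 1)
  layer 1 (seek_light) active — inhibits: none
  layer 2 (track_target) active — inhibits: none
  layer 3 (back_away) active — suppresses: (2, -3)
  → actuator (2, -3)

2 -3
none
none
2 -3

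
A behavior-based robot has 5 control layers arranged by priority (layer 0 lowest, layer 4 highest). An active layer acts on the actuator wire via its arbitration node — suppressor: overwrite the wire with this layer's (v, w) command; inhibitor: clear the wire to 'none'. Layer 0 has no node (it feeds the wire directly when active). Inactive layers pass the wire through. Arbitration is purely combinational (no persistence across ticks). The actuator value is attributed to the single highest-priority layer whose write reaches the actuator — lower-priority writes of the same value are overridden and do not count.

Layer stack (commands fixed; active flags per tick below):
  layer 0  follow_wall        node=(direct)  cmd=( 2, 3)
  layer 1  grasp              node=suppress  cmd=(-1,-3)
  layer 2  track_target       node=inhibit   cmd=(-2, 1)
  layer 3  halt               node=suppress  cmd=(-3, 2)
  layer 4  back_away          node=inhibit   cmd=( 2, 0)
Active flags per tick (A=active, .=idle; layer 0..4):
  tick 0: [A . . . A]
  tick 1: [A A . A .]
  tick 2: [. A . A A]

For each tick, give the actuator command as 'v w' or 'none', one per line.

none
-3 2
none

tick 0:
  L0 follow_wall: active, feeds wire = (2, 3)
  L1 grasp: idle → wire stays (2, 3)
  L2 track_target: idle → wire stays (2, 3)
  L3 halt: idle → wire stays (2, 3)
  L4 back_away: active, inhibitor → wire = none
  actuator = none
tick 1:
  L0 follow_wall: active, feeds wire = (2, 3)
  L1 grasp: active, suppressor → wire = (-1, -3)
  L2 track_target: idle → wire stays (-1, -3)
  L3 halt: active, suppressor → wire = (-3, 2)
  L4 back_away: idle → wire stays (-3, 2)
  actuator = (-3, 2)
tick 2:
  L0 follow_wall: idle → wire = none
  L1 grasp: active, suppressor → wire = (-1, -3)
  L2 track_target: idle → wire stays (-1, -3)
  L3 halt: active, suppressor → wire = (-3, 2)
  L4 back_away: active, inhibitor → wire = none
  actuator = none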